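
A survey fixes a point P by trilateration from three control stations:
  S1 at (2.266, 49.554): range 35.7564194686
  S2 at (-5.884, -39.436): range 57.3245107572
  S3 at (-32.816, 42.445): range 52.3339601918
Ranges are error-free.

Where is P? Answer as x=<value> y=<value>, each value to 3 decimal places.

x=11.801 y=15.092

eq1: (x − 2.266)² + (y − 49.554)² = 35.7564194686²
eq2: (x + 5.884)² + (y + 39.436)² = 57.3245107572²
eq3: (x + 32.816)² + (y − 42.445)² = 52.3339601918²
eq2−eq3, eq2−eq1 (x²,y² cancel):
  -53.864·x + 163.762·y = 1835.904473
  16.300·x + 177.980·y = 2878.492120
det = -53.864·177.980 − 163.762·16.300 = -12256.035320
x = (1835.904473·177.980 − 163.762·2878.492120) / -12256.035320 = 11.800990
y = (-53.864·2878.492120 − 1835.904473·16.300) / -12256.035320 = 15.092347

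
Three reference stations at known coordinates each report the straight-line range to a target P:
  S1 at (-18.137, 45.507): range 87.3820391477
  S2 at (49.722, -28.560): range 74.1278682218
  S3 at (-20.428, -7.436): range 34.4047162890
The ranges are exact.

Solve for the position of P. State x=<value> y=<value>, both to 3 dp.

x=-23.227 y=-41.727

eq1: (x + 18.137)² + (y − 45.507)² = 87.3820391477²
eq2: (x − 49.722)² + (y + 28.560)² = 74.1278682218²
eq3: (x + 20.428)² + (y + 7.436)² = 34.4047162890²
eq1−eq3, eq1−eq2 (x²,y² cancel):
  -4.582·x − 105.886·y = 4524.695725
  135.718·x − 148.134·y = 3028.792985
det = -4.582·-148.134 − -105.886·135.718 = 15049.386136
x = (4524.695725·-148.134 − -105.886·3028.792985) / 15049.386136 = -23.227160
y = (-4.582·3028.792985 − 4524.695725·135.718) / 15049.386136 = -41.726658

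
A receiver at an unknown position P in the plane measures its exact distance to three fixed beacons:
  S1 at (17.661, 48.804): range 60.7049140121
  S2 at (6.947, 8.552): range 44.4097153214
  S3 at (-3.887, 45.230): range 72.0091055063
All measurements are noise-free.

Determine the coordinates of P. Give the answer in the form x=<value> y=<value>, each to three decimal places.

x=49.930 y=-2.614

eq1: (x − 17.661)² + (y − 48.804)² = 60.7049140121²
eq2: (x − 6.947)² + (y − 8.552)² = 44.4097153214²
eq3: (x + 3.887)² + (y − 45.230)² = 72.0091055063²
eq2−eq3, eq2−eq1 (x²,y² cancel):
  -21.668·x + 73.356·y = -1273.624305
  21.428·x + 80.504·y = 859.480054
det = -21.668·80.504 − 73.356·21.428 = -3316.233040
x = (-1273.624305·80.504 − 73.356·859.480054) / -3316.233040 = 49.930107
y = (-21.668·859.480054 − -1273.624305·21.428) / -3316.233040 = -2.613811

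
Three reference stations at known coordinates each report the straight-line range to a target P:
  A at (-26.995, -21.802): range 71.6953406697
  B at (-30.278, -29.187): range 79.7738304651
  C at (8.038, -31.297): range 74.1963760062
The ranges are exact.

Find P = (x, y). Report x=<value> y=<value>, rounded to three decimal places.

eq1: (x + 26.995)² + (y + 21.802)² = 71.6953406697²
eq2: (x + 30.278)² + (y + 29.187)² = 79.7738304651²
eq3: (x − 8.038)² + (y + 31.297)² = 74.1963760062²
eq3−eq1, eq3−eq2 (x²,y² cancel):
  -70.066·x + 18.990·y = 524.825915
  -76.632·x + 4.220·y = -134.235215
det = -70.066·4.220 − 18.990·-76.632 = 1159.563160
x = (524.825915·4.220 − 18.990·-134.235215) / 1159.563160 = 4.108351
y = (-70.066·-134.235215 − 524.825915·-76.632) / 1159.563160 = 42.795240

x=4.108 y=42.795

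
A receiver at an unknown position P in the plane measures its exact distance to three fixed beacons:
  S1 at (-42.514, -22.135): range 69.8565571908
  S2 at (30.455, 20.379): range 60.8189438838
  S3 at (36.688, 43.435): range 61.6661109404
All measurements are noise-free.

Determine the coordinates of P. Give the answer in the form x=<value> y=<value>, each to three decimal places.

x=-24.944 y=45.476

eq1: (x + 42.514)² + (y + 22.135)² = 69.8565571908²
eq2: (x − 30.455)² + (y − 20.379)² = 60.8189438838²
eq3: (x − 36.688)² + (y − 43.435)² = 61.6661109404²
eq3−eq2, eq3−eq1 (x²,y² cancel):
  -12.466·x − 46.112·y = -1786.032600
  -158.404·x − 131.140·y = -2012.439492
det = -12.466·-131.140 − -46.112·-158.404 = -5669.534008
x = (-1786.032600·-131.140 − -46.112·-2012.439492) / -5669.534008 = -24.944326
y = (-12.466·-2012.439492 − -1786.032600·-158.404) / -5669.534008 = 45.475984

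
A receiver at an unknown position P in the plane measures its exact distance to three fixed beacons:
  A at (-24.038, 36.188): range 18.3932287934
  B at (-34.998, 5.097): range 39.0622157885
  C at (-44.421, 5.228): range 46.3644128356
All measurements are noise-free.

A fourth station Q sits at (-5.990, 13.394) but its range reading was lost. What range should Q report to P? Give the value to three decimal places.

eq1: (x + 24.038)² + (y − 36.188)² = 18.3932287934²
eq2: (x + 34.998)² + (y − 5.097)² = 39.0622157885²
eq3: (x + 44.421)² + (y − 5.228)² = 46.3644128356²
eq2−eq3, eq2−eq1 (x²,y² cancel):
  -18.846·x + 0.262·y = 125.915737
  21.920·x + 62.182·y = 1824.103212
det = -18.846·62.182 − 0.262·21.920 = -1177.625012
x = (125.915737·62.182 − 0.262·1824.103212) / -1177.625012 = -6.242885
y = (-18.846·1824.103212 − 125.915737·21.920) / -1177.625012 = 31.535609
|P − Q| = √((-6.242885 − -5.990)² + (31.535609 − 13.394)²) = 18.143372

18.143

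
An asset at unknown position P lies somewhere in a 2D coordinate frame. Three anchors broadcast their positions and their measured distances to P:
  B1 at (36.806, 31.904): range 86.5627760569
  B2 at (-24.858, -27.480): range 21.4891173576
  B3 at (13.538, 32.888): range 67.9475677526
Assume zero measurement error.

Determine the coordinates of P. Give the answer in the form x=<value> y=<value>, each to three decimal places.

eq1: (x − 36.806)² + (y − 31.904)² = 86.5627760569²
eq2: (x + 24.858)² + (y + 27.480)² = 21.4891173576²
eq3: (x − 13.538)² + (y − 32.888)² = 67.9475677526²
eq3−eq2, eq3−eq1 (x²,y² cancel):
  -76.792·x − 120.736·y = 4263.262375
  46.536·x − 1.968·y = -1768.593371
det = -76.792·-1.968 − -120.736·46.536 = 5769.697152
x = (4263.262375·-1.968 − -120.736·-1768.593371) / 5769.697152 = -38.463542
y = (-76.792·-1768.593371 − 4263.262375·46.536) / 5769.697152 = -10.846558

x=-38.464 y=-10.847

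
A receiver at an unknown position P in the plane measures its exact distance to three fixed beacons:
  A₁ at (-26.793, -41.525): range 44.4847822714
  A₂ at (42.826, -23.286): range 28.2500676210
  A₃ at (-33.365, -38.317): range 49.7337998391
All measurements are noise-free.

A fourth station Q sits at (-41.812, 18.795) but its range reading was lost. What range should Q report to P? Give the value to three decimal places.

71.682

eq1: (x + 26.793)² + (y + 41.525)² = 44.4847822714²
eq2: (x − 42.826)² + (y + 23.286)² = 28.2500676210²
eq3: (x + 33.365)² + (y + 38.317)² = 49.7337998391²
eq1−eq3, eq1−eq2 (x²,y² cancel):
  -13.144·x + 6.416·y = -355.329753
  139.238·x + 36.478·y = 1114.943131
det = -13.144·36.478 − 6.416·139.238 = -1372.817840
x = (-355.329753·36.478 − 6.416·1114.943131) / -1372.817840 = 14.652486
y = (-13.144·1114.943131 − -355.329753·139.238) / -1372.817840 = -25.364320
|P − Q| = √((14.652486 − -41.812)² + (-25.364320 − 18.795)²) = 71.681823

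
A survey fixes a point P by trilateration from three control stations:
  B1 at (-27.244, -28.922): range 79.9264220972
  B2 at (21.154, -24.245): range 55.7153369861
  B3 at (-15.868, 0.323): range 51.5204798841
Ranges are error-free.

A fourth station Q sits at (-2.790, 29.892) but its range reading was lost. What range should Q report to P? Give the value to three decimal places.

eq1: (x + 27.244)² + (y + 28.922)² = 79.9264220972²
eq2: (x − 21.154)² + (y + 24.245)² = 55.7153369861²
eq3: (x + 15.868)² + (y − 0.323)² = 51.5204798841²
eq1−eq2, eq1−eq3 (x²,y² cancel):
  96.796·x + 9.354·y = 2740.628295
  22.752·x + 58.490·y = 2407.053235
det = 96.796·58.490 − 9.354·22.752 = 5448.775832
x = (2740.628295·58.490 − 9.354·2407.053235) / 5448.775832 = 25.287106
y = (96.796·2407.053235 − 2740.628295·22.752) / 5448.775832 = 31.316823
|P − Q| = √((25.287106 − -2.790)² + (31.316823 − 29.892)²) = 28.113236

28.113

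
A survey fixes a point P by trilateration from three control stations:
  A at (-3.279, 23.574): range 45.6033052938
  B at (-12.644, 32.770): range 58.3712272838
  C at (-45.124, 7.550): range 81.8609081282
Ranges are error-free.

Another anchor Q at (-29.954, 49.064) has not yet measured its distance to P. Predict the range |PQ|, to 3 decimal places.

eq1: (x + 3.279)² + (y − 23.574)² = 45.6033052938²
eq2: (x + 12.644)² + (y − 32.770)² = 58.3712272838²
eq3: (x + 45.124)² + (y − 7.550)² = 81.8609081282²
eq3−eq1, eq3−eq2 (x²,y² cancel):
  83.690·x + 32.048·y = 3094.854267
  64.960·x + 50.440·y = 2434.573865
det = 83.690·50.440 − 32.048·64.960 = 2139.485520
x = (3094.854267·50.440 − 32.048·2434.573865) / 2139.485520 = 36.495328
y = (83.690·2434.573865 − 3094.854267·64.960) / 2139.485520 = 1.265610
|P − Q| = √((36.495328 − -29.954)² + (1.265610 − 49.064)²) = 81.854745

81.855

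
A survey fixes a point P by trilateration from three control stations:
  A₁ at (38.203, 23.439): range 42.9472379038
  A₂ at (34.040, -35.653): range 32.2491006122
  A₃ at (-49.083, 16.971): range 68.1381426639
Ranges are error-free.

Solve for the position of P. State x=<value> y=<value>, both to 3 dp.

eq1: (x − 38.203)² + (y − 23.439)² = 42.9472379038²
eq2: (x − 34.040)² + (y + 35.653)² = 32.2491006122²
eq3: (x + 49.083)² + (y − 16.971)² = 68.1381426639²
eq1−eq2, eq1−eq3 (x²,y² cancel):
  -8.326·x − 118.184·y = 1225.462832
  -174.572·x − 12.936·y = -2110.041442
det = -8.326·-12.936 − -118.184·-174.572 = -20523.912112
x = (1225.462832·-12.936 − -118.184·-2110.041442) / -20523.912112 = 12.922767
y = (-8.326·-2110.041442 − 1225.462832·-174.572) / -20523.912112 = -11.279511

x=12.923 y=-11.280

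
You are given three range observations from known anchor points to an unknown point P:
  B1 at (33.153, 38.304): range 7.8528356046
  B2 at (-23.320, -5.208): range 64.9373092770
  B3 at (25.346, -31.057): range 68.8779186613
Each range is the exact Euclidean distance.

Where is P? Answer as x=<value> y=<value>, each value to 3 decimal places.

x=25.315 y=37.821

eq1: (x − 33.153)² + (y − 38.304)² = 7.8528356046²
eq2: (x + 23.320)² + (y + 5.208)² = 64.9373092770²
eq3: (x − 25.346)² + (y + 31.057)² = 68.8779186613²
eq2−eq1, eq2−eq3 (x²,y² cancel):
  112.946·x + 87.024·y = 6150.559270
  97.332·x − 51.698·y = 508.697758
det = 112.946·-51.698 − 87.024·97.332 = -14309.302276
x = (6150.559270·-51.698 − 87.024·508.697758) / -14309.302276 = 25.315038
y = (112.946·508.697758 − 6150.559270·97.332) / -14309.302276 = 37.820912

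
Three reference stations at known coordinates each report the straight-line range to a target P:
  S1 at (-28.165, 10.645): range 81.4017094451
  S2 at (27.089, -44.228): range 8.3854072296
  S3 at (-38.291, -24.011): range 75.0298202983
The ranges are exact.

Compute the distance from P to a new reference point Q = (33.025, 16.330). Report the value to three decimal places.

eq1: (x + 28.165)² + (y − 10.645)² = 81.4017094451²
eq2: (x − 27.089)² + (y + 44.228)² = 8.3854072296²
eq3: (x + 38.291)² + (y + 24.011)² = 75.0298202983²
eq3−eq2, eq3−eq1 (x²,y² cancel):
  130.760·x − 40.434·y = 6206.359983
  20.252·x + 69.312·y = -2132.909919
det = 130.760·69.312 − -40.434·20.252 = 9882.106488
x = (6206.359983·69.312 − -40.434·-2132.909919) / 9882.106488 = 34.803627
y = (130.760·-2132.909919 − 6206.359983·20.252) / 9882.106488 = -40.941727
|P − Q| = √((34.803627 − 33.025)² + (-40.941727 − 16.330)²) = 57.299339

57.299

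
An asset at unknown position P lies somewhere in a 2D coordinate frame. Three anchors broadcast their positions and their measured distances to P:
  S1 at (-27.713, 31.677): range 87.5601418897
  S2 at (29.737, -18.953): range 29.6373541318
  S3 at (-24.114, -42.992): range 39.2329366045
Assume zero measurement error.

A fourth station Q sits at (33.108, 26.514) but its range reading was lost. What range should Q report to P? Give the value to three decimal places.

eq1: (x + 27.713)² + (y − 31.677)² = 87.5601418897²
eq2: (x − 29.737)² + (y + 18.953)² = 29.6373541318²
eq3: (x + 24.114)² + (y + 42.992)² = 39.2329366045²
eq1−eq3, eq1−eq2 (x²,y² cancel):
  7.198·x − 149.338·y = 6785.909495
  114.900·x − 101.260·y = 6260.468368
det = 7.198·-101.260 − -149.338·114.900 = 16430.066720
x = (6785.909495·-101.260 − -149.338·6260.468368) / 16430.066720 = 15.081170
y = (7.198·6260.468368 − 6785.909495·114.900) / 16430.066720 = -44.713035
|P − Q| = √((15.081170 − 33.108)² + (-44.713035 − 26.514)²) = 73.472833

73.473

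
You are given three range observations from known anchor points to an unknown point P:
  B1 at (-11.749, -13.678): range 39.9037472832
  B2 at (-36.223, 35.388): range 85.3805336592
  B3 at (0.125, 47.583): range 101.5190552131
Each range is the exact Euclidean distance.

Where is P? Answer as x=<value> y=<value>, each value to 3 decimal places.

x=-28.953 y=-49.682

eq1: (x + 11.749)² + (y + 13.678)² = 39.9037472832²
eq2: (x + 36.223)² + (y − 35.388)² = 85.3805336592²
eq3: (x − 0.125)² + (y − 47.583)² = 101.5190552131²
eq3−eq1, eq3−eq2 (x²,y² cancel):
  -23.748·x − 122.522·y = 6774.778695
  -72.696·x − 24.390·y = 3316.541802
det = -23.748·-24.390 − -122.522·-72.696 = -8327.645592
x = (6774.778695·-24.390 − -122.522·3316.541802) / -8327.645592 = -28.953259
y = (-23.748·3316.541802 − 6774.778695·-72.696) / -8327.645592 = -49.682479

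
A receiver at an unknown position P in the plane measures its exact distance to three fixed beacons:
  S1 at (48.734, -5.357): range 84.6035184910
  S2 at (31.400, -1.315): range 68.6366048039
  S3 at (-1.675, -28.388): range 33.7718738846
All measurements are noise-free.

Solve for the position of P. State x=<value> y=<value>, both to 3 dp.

eq1: (x − 48.734)² + (y + 5.357)² = 84.6035184910²
eq2: (x − 31.400)² + (y + 1.315)² = 68.6366048039²
eq3: (x + 1.675)² + (y + 28.388)² = 33.7718738846²
eq3−eq2, eq3−eq1 (x²,y² cancel):
  66.150·x + 54.146·y = -3391.438997
  100.818·x + 46.062·y = -4422.199839
det = 66.150·46.062 − 54.146·100.818 = -2411.890128
x = (-3391.438997·46.062 − 54.146·-4422.199839) / -2411.890128 = -34.507364
y = (66.150·-4422.199839 − -3391.438997·100.818) / -2411.890128 = -20.477540

x=-34.507 y=-20.478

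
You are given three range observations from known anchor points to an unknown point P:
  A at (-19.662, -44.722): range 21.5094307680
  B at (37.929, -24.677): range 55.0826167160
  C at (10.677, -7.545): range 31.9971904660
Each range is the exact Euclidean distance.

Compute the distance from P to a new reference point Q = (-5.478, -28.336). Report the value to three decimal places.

eq1: (x + 19.662)² + (y + 44.722)² = 21.5094307680²
eq2: (x − 37.929)² + (y + 24.677)² = 55.0826167160²
eq3: (x − 10.677)² + (y + 7.545)² = 31.9971904660²
eq3−eq2, eq3−eq1 (x²,y² cancel):
  54.504·x − 34.264·y = -133.636451
  -60.678·x − 74.354·y = 2776.890760
det = 54.504·-74.354 − -34.264·-60.678 = -6131.661408
x = (-133.636451·-74.354 − -34.264·2776.890760) / -6131.661408 = -17.137898
y = (54.504·2776.890760 − -133.636451·-60.678) / -6131.661408 = -23.361183
|P − Q| = √((-17.137898 − -5.478)² + (-23.361183 − -28.336)²) = 12.676831

12.677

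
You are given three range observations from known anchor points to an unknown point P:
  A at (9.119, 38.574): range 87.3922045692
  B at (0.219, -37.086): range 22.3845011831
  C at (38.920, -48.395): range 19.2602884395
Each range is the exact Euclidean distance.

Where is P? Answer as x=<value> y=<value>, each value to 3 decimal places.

x=19.661 y=-48.180

eq1: (x − 9.119)² + (y − 38.574)² = 87.3922045692²
eq2: (x − 0.219)² + (y + 37.086)² = 22.3845011831²
eq3: (x − 38.920)² + (y + 48.395)² = 19.2602884395²
eq2−eq3, eq2−eq1 (x²,y² cancel):
  77.402·x − 22.618·y = 2611.530250
  17.800·x + 151.320·y = -6940.641246
det = 77.402·151.320 − -22.618·17.800 = 12115.071040
x = (2611.530250·151.320 − -22.618·-6940.641246) / 12115.071040 = 19.660911
y = (77.402·-6940.641246 − 2611.530250·17.800) / 12115.071040 = -48.180052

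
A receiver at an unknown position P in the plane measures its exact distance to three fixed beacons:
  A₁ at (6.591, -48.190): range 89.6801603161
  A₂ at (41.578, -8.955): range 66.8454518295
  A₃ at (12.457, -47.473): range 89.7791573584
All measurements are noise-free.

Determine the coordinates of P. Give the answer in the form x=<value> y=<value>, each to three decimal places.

eq1: (x − 6.591)² + (y + 48.190)² = 89.6801603161²
eq2: (x − 41.578)² + (y + 8.955)² = 66.8454518295²
eq3: (x − 12.457)² + (y + 47.473)² = 89.7791573584²
eq2−eq1, eq2−eq3 (x²,y² cancel):
  -69.974·x − 78.470·y = -3017.421452
  -58.242·x − 77.036·y = -2992.042197
det = -69.974·-77.036 − -78.470·-58.242 = 820.267324
x = (-3017.421452·-77.036 − -78.470·-2992.042197) / 820.267324 = -2.847209
y = (-69.974·-2992.042197 − -3017.421452·-58.242) / 820.267324 = 40.992125

x=-2.847 y=40.992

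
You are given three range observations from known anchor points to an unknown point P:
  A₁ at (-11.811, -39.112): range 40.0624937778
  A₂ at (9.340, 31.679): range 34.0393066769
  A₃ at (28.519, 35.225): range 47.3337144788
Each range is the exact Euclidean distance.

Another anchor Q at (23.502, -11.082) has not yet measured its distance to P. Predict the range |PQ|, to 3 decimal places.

eq1: (x + 11.811)² + (y + 39.112)² = 40.0624937778²
eq2: (x − 9.340)² + (y − 31.679)² = 34.0393066769²
eq3: (x − 28.519)² + (y − 35.225)² = 47.3337144788²
eq3−eq2, eq3−eq1 (x²,y² cancel):
  -38.358·x − 7.092·y = 118.466782
  -80.660·x − 148.674·y = 250.591398
det = -38.358·-148.674 − -7.092·-80.660 = 5130.796572
x = (118.466782·-148.674 − -7.092·250.591398) / 5130.796572 = -3.086409
y = (-38.358·250.591398 − 118.466782·-80.660) / 5130.796572 = -0.011042
|P − Q| = √((-3.086409 − 23.502)² + (-0.011042 − -11.082)²) = 28.801208

28.801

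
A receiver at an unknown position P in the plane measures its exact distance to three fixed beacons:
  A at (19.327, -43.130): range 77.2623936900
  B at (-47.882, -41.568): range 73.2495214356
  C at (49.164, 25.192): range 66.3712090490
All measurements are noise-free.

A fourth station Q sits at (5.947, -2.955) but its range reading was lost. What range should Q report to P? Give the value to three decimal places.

36.259

eq1: (x − 19.327)² + (y + 43.130)² = 77.2623936900²
eq2: (x + 47.882)² + (y + 41.568)² = 73.2495214356²
eq3: (x − 49.164)² + (y − 25.192)² = 66.3712090490²
eq3−eq2, eq3−eq1 (x²,y² cancel):
  -194.092·x − 133.520·y = 8.493788
  -59.674·x − 136.644·y = -2382.346019
det = -194.092·-136.644 − -133.520·-59.674 = 18553.834768
x = (8.493788·-136.644 − -133.520·-2382.346019) / 18553.834768 = -17.206765
y = (-194.092·-2382.346019 − 8.493788·-59.674) / 18553.834768 = 24.949083
|P − Q| = √((-17.206765 − 5.947)² + (24.949083 − -2.955)²) = 36.259270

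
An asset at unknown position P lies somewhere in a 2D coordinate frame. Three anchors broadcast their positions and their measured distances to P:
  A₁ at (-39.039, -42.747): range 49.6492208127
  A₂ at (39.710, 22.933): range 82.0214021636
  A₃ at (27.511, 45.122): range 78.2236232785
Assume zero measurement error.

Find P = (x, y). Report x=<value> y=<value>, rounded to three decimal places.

x=-40.724 y=6.874

eq1: (x + 39.039)² + (y + 42.747)² = 49.6492208127²
eq2: (x − 39.710)² + (y − 22.933)² = 82.0214021636²
eq3: (x − 27.511)² + (y − 45.122)² = 78.2236232785²
eq2−eq1, eq2−eq3 (x²,y² cancel):
  -157.498·x − 131.360·y = 5511.008227
  -24.398·x + 44.378·y = 1298.618590
det = -157.498·44.378 − -131.360·-24.398 = -10194.367524
x = (5511.008227·44.378 − -131.360·1298.618590) / -10194.367524 = -40.723866
y = (-157.498·1298.618590 − 5511.008227·-24.398) / -10194.367524 = 6.873624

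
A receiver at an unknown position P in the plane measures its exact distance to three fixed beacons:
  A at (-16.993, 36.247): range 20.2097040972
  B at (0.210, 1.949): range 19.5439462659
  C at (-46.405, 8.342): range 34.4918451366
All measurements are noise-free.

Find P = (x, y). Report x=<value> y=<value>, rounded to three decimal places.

x=-12.882 y=16.460

eq1: (x + 16.993)² + (y − 36.247)² = 20.2097040972²
eq2: (x − 0.210)² + (y − 1.949)² = 19.5439462659²
eq3: (x + 46.405)² + (y − 8.342)² = 34.4918451366²
eq1−eq2, eq1−eq3 (x²,y² cancel):
  34.406·x − 68.596·y = -1572.298053
  -58.824·x − 55.810·y = -160.849310
det = 34.406·-55.810 − -68.596·-58.824 = -5955.289964
x = (-1572.298053·-55.810 − -68.596·-160.849310) / -5955.289964 = -12.882049
y = (34.406·-160.849310 − -1572.298053·-58.824) / -5955.289964 = 16.459827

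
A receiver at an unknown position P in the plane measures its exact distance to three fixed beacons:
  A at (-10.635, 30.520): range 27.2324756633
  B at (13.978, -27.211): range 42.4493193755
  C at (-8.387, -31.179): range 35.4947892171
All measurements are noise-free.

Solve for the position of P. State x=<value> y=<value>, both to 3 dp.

eq1: (x + 10.635)² + (y − 30.520)² = 27.2324756633²
eq2: (x − 13.978)² + (y + 27.211)² = 42.4493193755²
eq3: (x + 8.387)² + (y + 31.179)² = 35.4947892171²
eq1−eq3, eq1−eq2 (x²,y² cancel):
  4.496·x − 123.398·y = -520.374146
  49.226·x − 115.462·y = -1169.087605
det = 4.496·-115.462 − -123.398·49.226 = 5555.272796
x = (-520.374146·-115.462 − -123.398·-1169.087605) / 5555.272796 = -15.153105
y = (4.496·-1169.087605 − -520.374146·49.226) / 5555.272796 = 3.664936

x=-15.153 y=3.665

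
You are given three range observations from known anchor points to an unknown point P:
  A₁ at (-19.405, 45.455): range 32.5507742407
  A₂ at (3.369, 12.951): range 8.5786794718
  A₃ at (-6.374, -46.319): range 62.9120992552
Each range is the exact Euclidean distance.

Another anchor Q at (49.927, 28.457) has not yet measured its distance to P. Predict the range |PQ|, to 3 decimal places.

55.626

eq1: (x + 19.405)² + (y − 45.455)² = 32.5507742407²
eq2: (x − 3.369)² + (y − 12.951)² = 8.5786794718²
eq3: (x + 6.374)² + (y + 46.319)² = 62.9120992552²
eq1−eq3, eq1−eq2 (x²,y² cancel):
  26.062·x − 183.548·y = -3155.012742
  45.548·x − 65.008·y = -1277.673326
det = 26.062·-65.008 − -183.548·45.548 = 6666.005808
x = (-3155.012742·-65.008 − -183.548·-1277.673326) / 6666.005808 = -4.412435
y = (26.062·-1277.673326 − -3155.012742·45.548) / 6666.005808 = 16.562512
|P − Q| = √((-4.412435 − 49.927)² + (16.562512 − 28.457)²) = 55.626010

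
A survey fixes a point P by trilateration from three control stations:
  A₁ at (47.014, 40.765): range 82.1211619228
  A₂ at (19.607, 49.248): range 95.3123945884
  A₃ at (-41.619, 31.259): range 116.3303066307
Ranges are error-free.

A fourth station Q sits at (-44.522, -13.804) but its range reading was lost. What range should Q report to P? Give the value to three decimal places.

97.765

eq1: (x − 47.014)² + (y − 40.765)² = 82.1211619228²
eq2: (x − 19.607)² + (y − 49.248)² = 95.3123945884²
eq3: (x + 41.619)² + (y − 31.259)² = 116.3303066307²
eq3−eq1, eq3−eq2 (x²,y² cancel):
  177.266·x + 19.012·y = 7951.690184
  122.452·x + 35.978·y = 4548.821390
det = 177.266·35.978 − 19.012·122.452 = 4049.618724
x = (7951.690184·35.978 − 19.012·4548.821390) / 4049.618724 = 49.289509
y = (177.266·4548.821390 − 7951.690184·122.452) / 4049.618724 = -41.324630
|P − Q| = √((49.289509 − -44.522)² + (-41.324630 − -13.804)²) = 97.764944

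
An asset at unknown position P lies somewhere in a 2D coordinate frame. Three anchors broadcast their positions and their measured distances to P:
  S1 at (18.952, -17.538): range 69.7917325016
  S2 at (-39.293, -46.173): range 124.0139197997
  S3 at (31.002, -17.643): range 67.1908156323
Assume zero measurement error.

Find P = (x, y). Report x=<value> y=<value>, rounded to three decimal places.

eq1: (x − 18.952)² + (y + 17.538)² = 69.7917325016²
eq2: (x + 39.293)² + (y + 46.173)² = 124.0139197997²
eq3: (x − 31.002)² + (y + 17.643)² = 67.1908156323²
eq1−eq2, eq1−eq3 (x²,y² cancel):
  -116.490·x − 57.270·y = -7499.440349
  24.100·x − 0.210·y = 961.919925
det = -116.490·-0.210 − -57.270·24.100 = 1404.669900
x = (-7499.440349·-0.210 − -57.270·961.919925) / 1404.669900 = 40.339753
y = (-116.490·961.919925 − -7499.440349·24.100) / 1404.669900 = 48.895801

x=40.340 y=48.896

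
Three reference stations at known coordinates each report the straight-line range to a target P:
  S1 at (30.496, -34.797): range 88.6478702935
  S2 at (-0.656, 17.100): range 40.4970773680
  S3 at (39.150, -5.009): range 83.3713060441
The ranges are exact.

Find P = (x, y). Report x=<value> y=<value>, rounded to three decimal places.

x=-41.152 y=17.405

eq1: (x − 30.496)² + (y + 34.797)² = 88.6478702935²
eq2: (x + 0.656)² + (y − 17.100)² = 40.4970773680²
eq3: (x − 39.150)² + (y + 5.009)² = 83.3713060441²
eq3−eq2, eq3−eq1 (x²,y² cancel):
  -79.612·x + 44.218·y = 4045.789151
  -17.308·x − 59.576·y = -324.645592
det = -79.612·-59.576 − 44.218·-17.308 = 5508.289656
x = (4045.789151·-59.576 − 44.218·-324.645592) / 5508.289656 = -41.151931
y = (-79.612·-324.645592 − 4045.789151·-17.308) / 5508.289656 = 17.404714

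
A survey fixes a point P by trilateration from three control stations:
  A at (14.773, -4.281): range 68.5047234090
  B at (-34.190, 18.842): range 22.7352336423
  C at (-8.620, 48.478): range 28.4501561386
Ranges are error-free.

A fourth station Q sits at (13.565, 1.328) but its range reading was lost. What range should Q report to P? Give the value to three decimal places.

63.947

eq1: (x − 14.773)² + (y + 4.281)² = 68.5047234090²
eq2: (x + 34.190)² + (y − 18.842)² = 22.7352336423²
eq3: (x + 8.620)² + (y − 48.478)² = 28.4501561386²
eq2−eq1, eq2−eq3 (x²,y² cancel):
  97.926·x − 46.246·y = -5463.414855
  51.140·x + 59.272·y = 607.923284
det = 97.926·59.272 − -46.246·51.140 = 8169.290312
x = (-5463.414855·59.272 − -46.246·607.923284) / 8169.290312 = -36.198188
y = (97.926·607.923284 − -5463.414855·51.140) / 8169.290312 = 41.488369
|P − Q| = √((-36.198188 − 13.565)² + (41.488369 − 1.328)²) = 63.947088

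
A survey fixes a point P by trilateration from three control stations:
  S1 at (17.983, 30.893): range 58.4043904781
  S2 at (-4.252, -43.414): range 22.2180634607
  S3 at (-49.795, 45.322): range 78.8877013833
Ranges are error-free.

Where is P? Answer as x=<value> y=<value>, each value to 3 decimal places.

x=-7.848 y=-21.489

eq1: (x − 17.983)² + (y − 30.893)² = 58.4043904781²
eq2: (x + 4.252)² + (y + 43.414)² = 22.2180634607²
eq3: (x + 49.795)² + (y − 45.322)² = 78.8877013833²
eq1−eq3, eq1−eq2 (x²,y² cancel):
  -135.556·x + 28.858·y = 443.663369
  -44.470·x − 148.614·y = 3542.519645
det = -135.556·-148.614 − 28.858·-44.470 = 21428.834644
x = (443.663369·-148.614 − 28.858·3542.519645) / 21428.834644 = -7.847586
y = (-135.556·3542.519645 − 443.663369·-44.470) / 21428.834644 = -21.488807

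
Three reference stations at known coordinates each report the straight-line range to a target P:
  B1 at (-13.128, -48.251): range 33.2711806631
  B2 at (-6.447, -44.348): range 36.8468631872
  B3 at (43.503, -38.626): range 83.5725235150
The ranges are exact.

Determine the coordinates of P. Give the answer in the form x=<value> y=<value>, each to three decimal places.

x=-39.364 y=-27.790

eq1: (x + 13.128)² + (y + 48.251)² = 33.2711806631²
eq2: (x + 6.447)² + (y + 44.348)² = 36.8468631872²
eq3: (x − 43.503)² + (y + 38.626)² = 83.5725235150²
eq2−eq1, eq2−eq3 (x²,y² cancel):
  -13.362·x − 7.806·y = 742.914336
  99.900·x + 11.444·y = -4250.505388
det = -13.362·11.444 − -7.806·99.900 = 626.904672
x = (742.914336·11.444 − -7.806·-4250.505388) / 626.904672 = -39.364092
y = (-13.362·-4250.505388 − 742.914336·99.900) / 626.904672 = -27.790332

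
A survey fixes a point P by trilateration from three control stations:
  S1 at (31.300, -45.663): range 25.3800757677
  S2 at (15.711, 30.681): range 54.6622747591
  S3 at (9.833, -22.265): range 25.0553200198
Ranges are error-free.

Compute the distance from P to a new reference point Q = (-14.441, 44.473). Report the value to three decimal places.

eq1: (x − 31.300)² + (y + 45.663)² = 25.3800757677²
eq2: (x − 15.711)² + (y − 30.681)² = 54.6622747591²
eq3: (x − 9.833)² + (y + 22.265)² = 25.0553200198²
eq1−eq2, eq1−eq3 (x²,y² cancel):
  -31.178·x + 152.688·y = -4220.456323
  -42.934·x + 46.796·y = -2456.002270
det = -31.178·46.796 − 152.688·-42.934 = 5096.500904
x = (-4220.456323·46.796 − 152.688·-2456.002270) / 5096.500904 = 34.828131
y = (-31.178·-2456.002270 − -4220.456323·-42.934) / 5096.500904 = -20.529346
|P − Q| = √((34.828131 − -14.441)² + (-20.529346 − 44.473)²) = 81.564406

81.564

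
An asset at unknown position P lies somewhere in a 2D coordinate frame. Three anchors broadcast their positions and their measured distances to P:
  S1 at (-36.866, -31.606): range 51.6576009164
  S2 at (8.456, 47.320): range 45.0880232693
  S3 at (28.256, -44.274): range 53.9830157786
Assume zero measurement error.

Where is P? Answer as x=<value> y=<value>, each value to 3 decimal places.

x=1.722 y=2.738

eq1: (x + 36.866)² + (y + 31.606)² = 51.6576009164²
eq2: (x − 8.456)² + (y − 47.320)² = 45.0880232693²
eq3: (x − 28.256)² + (y + 44.274)² = 53.9830157786²
eq3−eq1, eq3−eq2 (x²,y² cancel):
  -130.244·x + 25.336·y = -154.889160
  -39.600·x + 183.188·y = 433.333874
det = -130.244·183.188 − 25.336·-39.600 = -22855.832272
x = (-154.889160·183.188 − 25.336·433.333874) / -22855.832272 = 1.721783
y = (-130.244·433.333874 − -154.889160·-39.600) / -22855.832272 = 2.737715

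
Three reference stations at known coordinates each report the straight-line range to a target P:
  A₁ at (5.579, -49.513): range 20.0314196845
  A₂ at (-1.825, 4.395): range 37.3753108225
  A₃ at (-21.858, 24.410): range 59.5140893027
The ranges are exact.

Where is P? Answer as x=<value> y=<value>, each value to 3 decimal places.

eq1: (x − 5.579)² + (y + 49.513)² = 20.0314196845²
eq2: (x + 1.825)² + (y − 4.395)² = 37.3753108225²
eq3: (x + 21.858)² + (y − 24.410)² = 59.5140893027²
eq3−eq2, eq3−eq1 (x²,y² cancel):
  40.066·x − 40.030·y = 1094.039352
  54.874·x − 147.846·y = 4549.711197
det = 40.066·-147.846 − -40.030·54.874 = -3726.991616
x = (1094.039352·-147.846 − -40.030·4549.711197) / -3726.991616 = -5.467036
y = (40.066·4549.711197 − 1094.039352·54.874) / -3726.991616 = -32.802439

x=-5.467 y=-32.802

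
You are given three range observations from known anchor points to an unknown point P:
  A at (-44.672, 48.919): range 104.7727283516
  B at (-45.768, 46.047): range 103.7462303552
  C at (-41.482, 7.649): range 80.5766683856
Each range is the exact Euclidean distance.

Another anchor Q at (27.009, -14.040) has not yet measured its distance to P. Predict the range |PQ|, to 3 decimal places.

eq1: (x + 44.672)² + (y − 48.919)² = 104.7727283516²
eq2: (x + 45.768)² + (y − 46.047)² = 103.7462303552²
eq3: (x + 41.482)² + (y − 7.649)² = 80.5766683856²
eq3−eq1, eq3−eq2 (x²,y² cancel):
  -6.380·x + 82.540·y = -1875.332498
  -8.572·x + 76.796·y = -1834.908317
det = -6.380·76.796 − 82.540·-8.572 = 217.574400
x = (-1875.332498·76.796 − 82.540·-1834.908317) / 217.574400 = 34.173588
y = (-6.380·-1834.908317 − -1875.332498·-8.572) / 217.574400 = -20.078810
|P − Q| = √((34.173588 − 27.009)² + (-20.078810 − -14.040)²) = 9.370088

9.370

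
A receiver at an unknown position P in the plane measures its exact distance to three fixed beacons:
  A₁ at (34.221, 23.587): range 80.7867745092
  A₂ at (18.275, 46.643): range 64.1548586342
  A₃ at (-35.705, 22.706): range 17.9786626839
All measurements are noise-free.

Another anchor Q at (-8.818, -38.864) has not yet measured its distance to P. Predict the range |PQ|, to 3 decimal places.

85.004

eq1: (x − 34.221)² + (y − 23.587)² = 80.7867745092²
eq2: (x − 18.275)² + (y − 46.643)² = 64.1548586342²
eq3: (x + 35.705)² + (y − 22.706)² = 17.9786626839²
eq1−eq2, eq1−eq3 (x²,y² cancel):
  -31.892·x + 46.112·y = 3192.778713
  -139.852·x − 1.762·y = 6266.256675
det = -31.892·-1.762 − 46.112·-139.852 = 6505.049128
x = (3192.778713·-1.762 − 46.112·6266.256675) / 6505.049128 = -45.284101
y = (-31.892·6266.256675 − 3192.778713·-139.852) / 6505.049128 = 37.920241
|P − Q| = √((-45.284101 − -8.818)² + (37.920241 − -38.864)²) = 85.003507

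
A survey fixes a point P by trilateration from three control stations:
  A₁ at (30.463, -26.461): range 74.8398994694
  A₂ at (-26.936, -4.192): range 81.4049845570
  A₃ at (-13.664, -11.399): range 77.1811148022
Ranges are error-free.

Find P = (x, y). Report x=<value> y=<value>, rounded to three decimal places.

eq1: (x − 30.463)² + (y + 26.461)² = 74.8398994694²
eq2: (x + 26.936)² + (y + 4.192)² = 81.4049845570²
eq3: (x + 13.664)² + (y + 11.399)² = 77.1811148022²
eq2−eq3, eq2−eq1 (x²,y² cancel):
  26.544·x − 14.414·y = 243.368166
  114.798·x − 44.538·y = 1910.818888
det = 26.544·-44.538 − -14.414·114.798 = 472.481700
x = (243.368166·-44.538 − -14.414·1910.818888) / 472.481700 = 35.352506
y = (26.544·1910.818888 − 243.368166·114.798) / 472.481700 = 48.219006

x=35.353 y=48.219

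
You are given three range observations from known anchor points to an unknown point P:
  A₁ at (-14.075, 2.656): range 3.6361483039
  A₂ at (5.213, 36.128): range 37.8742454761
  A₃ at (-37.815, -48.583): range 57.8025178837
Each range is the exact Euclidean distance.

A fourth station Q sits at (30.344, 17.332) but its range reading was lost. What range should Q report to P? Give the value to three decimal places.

48.545

eq1: (x + 14.075)² + (y − 2.656)² = 3.6361483039²
eq2: (x − 5.213)² + (y − 36.128)² = 37.8742454761²
eq3: (x + 37.815)² + (y + 48.583)² = 57.8025178837²
eq2−eq1, eq2−eq3 (x²,y² cancel):
  -38.576·x − 66.944·y = 293.989104
  -86.056·x − 169.422·y = 551.201758
det = -38.576·-169.422 − -66.944·-86.056 = 774.690208
x = (293.989104·-169.422 − -66.944·551.201758) / 774.690208 = -16.662882
y = (-38.576·551.201758 − 293.989104·-86.056) / 774.690208 = 5.210299
|P − Q| = √((-16.662882 − 30.344)² + (5.210299 − 17.332)²) = 48.544645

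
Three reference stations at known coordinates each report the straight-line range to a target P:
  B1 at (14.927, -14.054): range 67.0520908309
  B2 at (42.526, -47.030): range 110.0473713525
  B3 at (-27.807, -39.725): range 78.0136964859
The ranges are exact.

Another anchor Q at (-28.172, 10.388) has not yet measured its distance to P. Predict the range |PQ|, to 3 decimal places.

eq1: (x − 14.927)² + (y + 14.054)² = 67.0520908309²
eq2: (x − 42.526)² + (y + 47.030)² = 110.0473713525²
eq3: (x + 27.807)² + (y + 39.725)² = 78.0136964859²
eq2−eq3, eq2−eq1 (x²,y² cancel):
  -140.666·x + 14.610·y = 4355.310400
  -55.198·x + 65.952·y = 4014.489726
det = -140.666·65.952 − 14.610·-55.198 = -8470.761252
x = (4355.310400·65.952 − 14.610·4014.489726) / -8470.761252 = -26.985737
y = (-140.666·4014.489726 − 4355.310400·-55.198) / -8470.761252 = 38.284374
|P − Q| = √((-26.985737 − -28.172)² + (38.284374 − 10.388)²) = 27.921584

27.922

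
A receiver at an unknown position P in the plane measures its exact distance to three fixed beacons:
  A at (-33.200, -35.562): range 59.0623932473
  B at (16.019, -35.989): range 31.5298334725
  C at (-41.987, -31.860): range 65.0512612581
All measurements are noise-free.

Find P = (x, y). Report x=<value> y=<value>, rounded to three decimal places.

x=17.019 y=-4.475

eq1: (x + 33.200)² + (y + 35.562)² = 59.0623932473²
eq2: (x − 16.019)² + (y + 35.989)² = 31.5298334725²
eq3: (x + 41.987)² + (y + 31.860)² = 65.0512612581²
eq2−eq3, eq2−eq1 (x²,y² cancel):
  -116.012·x + 8.258·y = -2011.384905
  -98.438·x + 0.854·y = -1679.156535
det = -116.012·0.854 − 8.258·-98.438 = 713.826756
x = (-2011.384905·0.854 − 8.258·-1679.156535) / 713.826756 = 17.019188
y = (-116.012·-1679.156535 − -2011.384905·-98.438) / 713.826756 = -4.475034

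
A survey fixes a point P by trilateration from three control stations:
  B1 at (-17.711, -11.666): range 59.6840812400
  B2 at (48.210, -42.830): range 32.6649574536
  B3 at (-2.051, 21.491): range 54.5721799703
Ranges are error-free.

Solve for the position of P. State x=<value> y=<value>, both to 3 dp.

eq1: (x + 17.711)² + (y + 11.666)² = 59.6840812400²
eq2: (x − 48.210)² + (y + 42.830)² = 32.6649574536²
eq3: (x + 2.051)² + (y − 21.491)² = 54.5721799703²
eq3−eq2, eq3−eq1 (x²,y² cancel):
  100.522·x − 128.642·y = 5603.666699
  -31.320·x − 66.314·y = -600.361332
det = 100.522·-66.314 − -128.642·-31.320 = -10695.083348
x = (5603.666699·-66.314 − -128.642·-600.361332) / -10695.083348 = 41.966315
y = (100.522·-600.361332 − 5603.666699·-31.320) / -10695.083348 = -10.767314

x=41.966 y=-10.767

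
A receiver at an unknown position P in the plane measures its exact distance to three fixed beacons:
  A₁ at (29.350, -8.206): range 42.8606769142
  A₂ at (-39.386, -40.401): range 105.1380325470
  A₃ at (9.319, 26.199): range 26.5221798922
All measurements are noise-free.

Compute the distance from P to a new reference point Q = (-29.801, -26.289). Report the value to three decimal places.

88.420

eq1: (x − 29.350)² + (y + 8.206)² = 42.8606769142²
eq2: (x + 39.386)² + (y + 40.401)² = 105.1380325470²
eq3: (x − 9.319)² + (y − 26.199)² = 26.5221798922²
eq1−eq2, eq1−eq3 (x²,y² cancel):
  -137.472·x − 64.390·y = -6962.231401
  -40.062·x + 68.810·y = 978.082025
det = -137.472·68.810 − -64.390·-40.062 = -12039.040500
x = (-6962.231401·68.810 − -64.390·978.082025) / -12039.040500 = 34.561927
y = (-137.472·978.082025 − -6962.231401·-40.062) / -12039.040500 = 34.336607
|P − Q| = √((34.561927 − -29.801)² + (34.336607 − -26.289)²) = 88.419741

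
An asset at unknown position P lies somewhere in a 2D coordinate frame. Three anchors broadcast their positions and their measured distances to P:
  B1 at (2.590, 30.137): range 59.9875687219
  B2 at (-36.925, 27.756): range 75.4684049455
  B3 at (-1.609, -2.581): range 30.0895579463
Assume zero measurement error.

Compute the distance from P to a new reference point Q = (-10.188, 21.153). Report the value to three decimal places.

55.162

eq1: (x − 2.590)² + (y − 30.137)² = 59.9875687219²
eq2: (x + 36.925)² + (y − 27.756)² = 75.4684049455²
eq3: (x + 1.609)² + (y + 2.581)² = 30.0895579463²
eq3−eq1, eq3−eq2 (x²,y² cancel):
  8.398·x + 65.436·y = -1787.430477
  -70.632·x + 60.674·y = -2665.497929
det = 8.398·60.674 − 65.436·-70.632 = 5131.415804
x = (-1787.430477·60.674 − 65.436·-2665.497929) / 5131.415804 = 12.855899
y = (8.398·-2665.497929 − -1787.430477·-70.632) / 5131.415804 = -28.965620
|P − Q| = √((12.855899 − -10.188)² + (-28.965620 − 21.153)²) = 55.162464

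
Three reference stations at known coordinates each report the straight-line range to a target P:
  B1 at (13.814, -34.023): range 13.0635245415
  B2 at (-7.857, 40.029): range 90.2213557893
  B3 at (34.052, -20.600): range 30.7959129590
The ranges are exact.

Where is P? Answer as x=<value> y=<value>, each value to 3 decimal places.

x=17.485 y=-46.560

eq1: (x − 13.814)² + (y + 34.023)² = 13.0635245415²
eq2: (x + 7.857)² + (y − 40.029)² = 90.2213557893²
eq3: (x − 34.052)² + (y + 20.600)² = 30.7959129590²
eq1−eq2, eq1−eq3 (x²,y² cancel):
  -43.342·x + 148.104·y = -7653.575202
  40.476·x + 26.846·y = -542.225003
det = -43.342·26.846 − 148.104·40.476 = -7158.216836
x = (-7653.575202·26.846 − 148.104·-542.225003) / -7158.216836 = 17.485107
y = (-43.342·-542.225003 − -7653.575202·40.476) / -7158.216836 = -46.560091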